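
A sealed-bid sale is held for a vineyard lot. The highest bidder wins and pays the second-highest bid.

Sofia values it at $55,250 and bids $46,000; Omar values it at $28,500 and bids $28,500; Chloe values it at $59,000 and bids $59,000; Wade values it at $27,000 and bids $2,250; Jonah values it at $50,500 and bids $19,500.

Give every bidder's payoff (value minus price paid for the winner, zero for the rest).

Payoffs: Sofia $0, Omar $0, Chloe $13,000, Wade $0, Jonah $0.

Ordered from highest: Chloe $59,000 > Sofia $46,000 > Omar $28,500 > Jonah $19,500 > Wade $2,250.
Chloe has the top bid and wins; the price is the second-highest bid, $46,000.
Chloe's payoff = $59,000 − $46,000 = $13,000. All other bidders lose, so their payoff is 0.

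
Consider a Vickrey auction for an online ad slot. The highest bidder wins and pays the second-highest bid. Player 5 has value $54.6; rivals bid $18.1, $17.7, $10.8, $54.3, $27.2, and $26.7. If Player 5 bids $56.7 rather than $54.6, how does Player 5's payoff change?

$0.0

The highest competing bid is $54.3.
Bidding truthfully at $54.6: Player 5 has the top bid, wins, and pays the second-highest bid $54.3. Payoff = $54.6 − $54.3 = $0.3.
Bidding $56.7: Player 5 has the top bid, wins, and pays the second-highest bid $54.3. Payoff = $54.6 − $54.3 = $0.3.
Change = $0.3 − $0.3 = $0.0.
The bid only affects whether you win, not the price — here both bids land on the same side of the top rival bid, so the deviation is payoff-neutral.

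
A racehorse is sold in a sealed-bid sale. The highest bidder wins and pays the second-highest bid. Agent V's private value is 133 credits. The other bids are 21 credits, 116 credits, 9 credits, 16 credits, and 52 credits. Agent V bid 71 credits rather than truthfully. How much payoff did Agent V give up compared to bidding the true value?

Payoff forgone: 17 credits.

The highest competing bid is 116 credits.
Bidding truthfully at 133 credits: Agent V has the top bid, wins, and pays the second-highest bid 116 credits. Payoff = 133 credits − 116 credits = 17 credits.
Bidding 71 credits: the top bid is 116 credits (a rival), so Agent V loses. Payoff = 0 credits.
Regret = truthful payoff − actual payoff = 17 credits − 0 credits = 17 credits.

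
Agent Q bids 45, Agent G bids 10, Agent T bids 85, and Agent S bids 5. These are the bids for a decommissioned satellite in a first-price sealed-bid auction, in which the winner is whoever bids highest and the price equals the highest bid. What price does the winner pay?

Ranking the bids: Agent T 85; Agent Q 45; Agent G 10; Agent S 5.
Agent T is the highest bidder, so Agent T wins.
Under the first-price rule, the price is the highest bid: 85.

Price paid: 85.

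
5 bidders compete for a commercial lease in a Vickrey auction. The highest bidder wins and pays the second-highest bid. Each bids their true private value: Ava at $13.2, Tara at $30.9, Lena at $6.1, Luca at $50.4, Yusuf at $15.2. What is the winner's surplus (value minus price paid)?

Winner's surplus: $19.5.

Ordered from highest: Luca $50.4 > Tara $30.9 > Yusuf $15.2 > Ava $13.2 > Lena $6.1.
Luca wins with the top bid and pays the second-highest, $30.9.
Surplus = $50.4 − $30.9 = $19.5.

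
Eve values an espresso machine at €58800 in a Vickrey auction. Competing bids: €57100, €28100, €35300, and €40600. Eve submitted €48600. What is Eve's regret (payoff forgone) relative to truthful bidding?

The highest competing bid is €57100.
Bidding truthfully at €58800: Eve has the top bid, wins, and pays the second-highest bid €57100. Payoff = €58800 − €57100 = €1700.
Bidding €48600: the top bid is €57100 (a rival), so Eve loses. Payoff = €0.
Regret = truthful payoff − actual payoff = €1700 − €0 = €1700.

Regret: €1700.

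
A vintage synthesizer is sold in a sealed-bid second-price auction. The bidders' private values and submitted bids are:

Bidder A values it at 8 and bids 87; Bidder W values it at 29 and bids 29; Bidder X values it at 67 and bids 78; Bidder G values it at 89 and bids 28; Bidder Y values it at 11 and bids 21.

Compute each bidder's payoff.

Bidder A -70, Bidder W 0, Bidder X 0, Bidder G 0, Bidder Y 0.

Ordered from highest: Bidder A 87; Bidder X 78; Bidder W 29; Bidder G 28; Bidder Y 21.
Bidder A has the top bid and wins; the price is the second-highest bid, 78.
Bidder A's payoff = 8 − 78 = -70. All other bidders lose, so their payoff is 0.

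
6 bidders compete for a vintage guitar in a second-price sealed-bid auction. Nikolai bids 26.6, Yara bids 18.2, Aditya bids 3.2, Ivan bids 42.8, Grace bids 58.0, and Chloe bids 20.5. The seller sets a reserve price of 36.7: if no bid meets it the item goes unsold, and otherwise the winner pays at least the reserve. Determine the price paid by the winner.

Ranking the bids: Grace 58.0, then Ivan 42.8, then Nikolai 26.6, then Chloe 20.5, then Yara 18.2, then Aditya 3.2.
Grace has the highest bid, so Grace wins.
The second-highest bid is 42.8, which exceeds the reserve, so that sets the price.

Price paid: 42.8.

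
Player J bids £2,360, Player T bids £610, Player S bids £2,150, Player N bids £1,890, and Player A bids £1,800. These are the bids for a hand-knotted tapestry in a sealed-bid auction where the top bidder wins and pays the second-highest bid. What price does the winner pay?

£2,150

Bids in descending order: Player J £2,360 > Player S £2,150 > Player N £1,890 > Player A £1,800 > Player T £610.
Player J is the highest bidder, so Player J wins.
Under the second-price rule, the price is the second-highest bid: £2,150.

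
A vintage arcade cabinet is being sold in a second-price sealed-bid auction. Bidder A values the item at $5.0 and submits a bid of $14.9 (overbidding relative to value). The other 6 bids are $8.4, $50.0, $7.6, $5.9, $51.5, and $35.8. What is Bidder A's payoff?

$0.0

Highest competing bid: $51.5.
Bidder A's bid $14.9 is not the highest, so Bidder A loses, pays nothing, and earns zero payoff.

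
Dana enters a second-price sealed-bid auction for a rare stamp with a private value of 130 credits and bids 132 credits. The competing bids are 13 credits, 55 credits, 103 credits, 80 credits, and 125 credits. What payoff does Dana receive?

Highest competing bid: 125 credits.
Dana's bid 132 credits is the highest overall, so Dana wins and pays the second-highest bid, 125 credits.
Payoff = value − price = 130 credits − 125 credits = 5 credits.

5 credits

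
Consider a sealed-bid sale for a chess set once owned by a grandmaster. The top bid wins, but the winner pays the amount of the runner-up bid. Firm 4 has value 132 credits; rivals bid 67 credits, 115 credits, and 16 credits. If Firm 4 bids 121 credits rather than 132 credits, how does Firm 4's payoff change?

Change in payoff: 0 credits.

The highest competing bid is 115 credits.
Bidding truthfully at 132 credits: Firm 4 has the top bid, wins, and pays the second-highest bid 115 credits. Payoff = 132 credits − 115 credits = 17 credits.
Bidding 121 credits: Firm 4 has the top bid, wins, and pays the second-highest bid 115 credits. Payoff = 132 credits − 115 credits = 17 credits.
Change = 17 credits − 17 credits = 0 credits.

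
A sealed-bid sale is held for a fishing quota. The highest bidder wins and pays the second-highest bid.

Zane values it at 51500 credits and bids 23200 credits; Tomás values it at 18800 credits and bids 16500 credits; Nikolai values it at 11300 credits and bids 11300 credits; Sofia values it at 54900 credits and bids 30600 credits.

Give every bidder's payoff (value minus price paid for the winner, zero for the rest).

Zane 0 credits, Tomás 0 credits, Nikolai 0 credits, Sofia 31700 credits.

Ranking the bids: Sofia 30600 credits > Zane 23200 credits > Tomás 16500 credits > Nikolai 11300 credits.
Sofia has the top bid and wins; the price is the second-highest bid, 23200 credits.
Sofia's payoff = 54900 credits − 23200 credits = 31700 credits. All other bidders lose, so their payoff is 0.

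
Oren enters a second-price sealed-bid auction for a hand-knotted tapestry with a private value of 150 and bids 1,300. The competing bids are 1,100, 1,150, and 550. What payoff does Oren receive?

Oren's payoff: -1,000.

Highest competing bid: 1,150.
Oren's bid 1,300 is the highest overall, so Oren wins and pays the second-highest bid, 1,150.
Payoff = value − price = 150 − 1,150 = -1,000.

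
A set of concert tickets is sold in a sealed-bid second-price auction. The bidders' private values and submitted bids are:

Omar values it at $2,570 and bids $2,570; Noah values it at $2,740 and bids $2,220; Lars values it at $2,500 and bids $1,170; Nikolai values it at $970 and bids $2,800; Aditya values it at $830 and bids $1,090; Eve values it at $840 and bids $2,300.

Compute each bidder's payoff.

Omar $0, Noah $0, Lars $0, Nikolai -$1,600, Aditya $0, Eve $0.

Bids in descending order: Nikolai $2,800, then Omar $2,570, then Eve $2,300, then Noah $2,220, then Lars $1,170, then Aditya $1,090.
Nikolai has the top bid and wins; the price is the second-highest bid, $2,570.
Nikolai's payoff = $970 − $2,570 = -$1,600. All other bidders lose, so their payoff is 0.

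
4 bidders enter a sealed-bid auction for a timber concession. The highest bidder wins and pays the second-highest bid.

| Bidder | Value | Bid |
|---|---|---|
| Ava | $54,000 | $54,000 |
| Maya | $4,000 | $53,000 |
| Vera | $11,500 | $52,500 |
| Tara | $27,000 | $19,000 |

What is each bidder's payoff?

Ranking the bids: Ava $54,000; Maya $53,000; Vera $52,500; Tara $19,000.
Ava has the top bid and wins; the price is the second-highest bid, $53,000.
Ava's payoff = $54,000 − $53,000 = $1,000. All other bidders lose, so their payoff is 0.

Payoffs: Ava $1,000, Maya $0, Vera $0, Tara $0.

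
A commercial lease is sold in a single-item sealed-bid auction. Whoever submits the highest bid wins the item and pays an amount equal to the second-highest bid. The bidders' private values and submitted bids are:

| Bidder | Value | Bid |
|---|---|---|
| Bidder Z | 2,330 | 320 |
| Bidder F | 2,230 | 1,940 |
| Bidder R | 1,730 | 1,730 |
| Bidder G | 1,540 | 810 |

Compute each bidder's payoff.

Payoffs: Bidder Z 0, Bidder F 500, Bidder R 0, Bidder G 0.

Sorted high to low: Bidder F 1,940 > Bidder R 1,730 > Bidder G 810 > Bidder Z 320.
Bidder F has the top bid and wins; the price is the second-highest bid, 1,730.
Bidder F's payoff = 2,230 − 1,730 = 500. All other bidders lose, so their payoff is 0.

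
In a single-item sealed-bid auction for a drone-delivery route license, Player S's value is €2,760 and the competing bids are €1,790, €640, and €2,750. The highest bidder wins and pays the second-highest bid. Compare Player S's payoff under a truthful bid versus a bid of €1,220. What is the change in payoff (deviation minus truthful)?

The highest competing bid is €2,750.
Bidding truthfully at €2,760: Player S has the top bid, wins, and pays the second-highest bid €2,750. Payoff = €2,760 − €2,750 = €10.
Bidding €1,220: the top bid is €2,750 (a rival), so Player S loses. Payoff = €0.
Change = €0 − €10 = -€10.
This is the dominant-strategy logic: truthful bidding weakly beats any alternative.

Change in payoff: -€10.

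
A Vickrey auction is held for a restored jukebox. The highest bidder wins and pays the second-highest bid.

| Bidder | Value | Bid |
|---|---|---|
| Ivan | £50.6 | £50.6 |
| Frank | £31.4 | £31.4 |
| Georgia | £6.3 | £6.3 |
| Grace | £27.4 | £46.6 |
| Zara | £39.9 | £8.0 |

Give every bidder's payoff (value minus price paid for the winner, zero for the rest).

Ivan £4.0, Frank £0.0, Georgia £0.0, Grace £0.0, Zara £0.0.

Ordered from highest: Ivan £50.6, then Grace £46.6, then Frank £31.4, then Zara £8.0, then Georgia £6.3.
Ivan has the top bid and wins; the price is the second-highest bid, £46.6.
Ivan's payoff = £50.6 − £46.6 = £4.0. All other bidders lose, so their payoff is 0.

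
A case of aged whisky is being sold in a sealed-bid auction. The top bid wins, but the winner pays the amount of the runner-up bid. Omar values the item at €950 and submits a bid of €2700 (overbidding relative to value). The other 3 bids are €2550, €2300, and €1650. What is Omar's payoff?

Highest competing bid: €2550.
Omar's bid €2700 is the highest overall, so Omar wins and pays the second-highest bid, €2550.
Payoff = value − price = €950 − €2550 = -€1600.

-€1600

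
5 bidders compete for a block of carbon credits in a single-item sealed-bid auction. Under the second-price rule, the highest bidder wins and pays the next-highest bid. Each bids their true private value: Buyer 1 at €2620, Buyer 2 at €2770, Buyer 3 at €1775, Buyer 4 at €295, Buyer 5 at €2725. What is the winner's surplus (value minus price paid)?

Bids in descending order: Buyer 2 €2770; Buyer 5 €2725; Buyer 1 €2620; Buyer 3 €1775; Buyer 4 €295.
Buyer 2 wins with the top bid and pays the second-highest, €2725.
Surplus = €2770 − €2725 = €45.

€45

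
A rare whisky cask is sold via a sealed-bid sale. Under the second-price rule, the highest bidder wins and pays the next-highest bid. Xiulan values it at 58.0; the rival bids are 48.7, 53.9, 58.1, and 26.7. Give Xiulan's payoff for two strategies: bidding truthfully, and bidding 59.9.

The highest competing bid is 58.1.
Bidding truthfully at 58.0: the top bid is 58.1 (a rival), so Xiulan loses. Payoff = 0.0.
Bidding 59.9: Xiulan has the top bid, wins, and pays the second-highest bid 58.1. Payoff = 58.0 − 58.1 = -0.1.
This is the dominant-strategy logic: truthful bidding weakly beats any alternative.

(a) 0.0  (b) -0.1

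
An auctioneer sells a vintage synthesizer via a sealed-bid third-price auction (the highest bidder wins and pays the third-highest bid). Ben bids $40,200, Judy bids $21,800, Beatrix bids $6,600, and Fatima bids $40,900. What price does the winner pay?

Sorted high to low: Fatima $40,900; Ben $40,200; Judy $21,800; Beatrix $6,600.
Fatima is the highest bidder, so Fatima wins.
Under the third-price rule, the price is the third-highest bid: $21,800.

$21,800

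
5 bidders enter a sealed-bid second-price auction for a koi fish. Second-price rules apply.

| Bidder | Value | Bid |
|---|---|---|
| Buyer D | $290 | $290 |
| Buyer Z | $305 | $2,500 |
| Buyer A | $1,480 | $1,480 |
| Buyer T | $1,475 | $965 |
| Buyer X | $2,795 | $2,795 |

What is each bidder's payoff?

Ranking the bids: Buyer X $2,795, then Buyer Z $2,500, then Buyer A $1,480, then Buyer T $965, then Buyer D $290.
Buyer X has the top bid and wins; the price is the second-highest bid, $2,500.
Buyer X's payoff = $2,795 − $2,500 = $295. All other bidders lose, so their payoff is 0.

Buyer D $0, Buyer Z $0, Buyer A $0, Buyer T $0, Buyer X $295.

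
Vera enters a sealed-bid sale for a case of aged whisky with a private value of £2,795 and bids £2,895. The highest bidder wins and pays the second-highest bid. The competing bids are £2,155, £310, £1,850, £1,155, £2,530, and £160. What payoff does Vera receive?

Highest competing bid: £2,530.
Vera's bid £2,895 is the highest overall, so Vera wins and pays the second-highest bid, £2,530.
Payoff = value − price = £2,795 − £2,530 = £265.

£265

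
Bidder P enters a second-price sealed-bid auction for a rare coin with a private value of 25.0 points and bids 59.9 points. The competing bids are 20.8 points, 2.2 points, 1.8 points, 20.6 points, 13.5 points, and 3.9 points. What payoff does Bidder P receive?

Bidder P's payoff: 4.2 points.

Highest competing bid: 20.8 points.
Bidder P's bid 59.9 points is the highest overall, so Bidder P wins and pays the second-highest bid, 20.8 points.
Payoff = value − price = 25.0 points − 20.8 points = 4.2 points.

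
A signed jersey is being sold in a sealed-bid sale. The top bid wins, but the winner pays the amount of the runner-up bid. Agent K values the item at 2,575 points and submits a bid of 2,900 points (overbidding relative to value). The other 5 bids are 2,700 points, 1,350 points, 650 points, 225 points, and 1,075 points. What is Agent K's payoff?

Payoff = -125 points.

Highest competing bid: 2,700 points.
Agent K's bid 2,900 points is the highest overall, so Agent K wins and pays the second-highest bid, 2,700 points.
Payoff = value − price = 2,575 points − 2,700 points = -125 points.
Overbidding won the item at a price above value — truthful bidding would have avoided this loss.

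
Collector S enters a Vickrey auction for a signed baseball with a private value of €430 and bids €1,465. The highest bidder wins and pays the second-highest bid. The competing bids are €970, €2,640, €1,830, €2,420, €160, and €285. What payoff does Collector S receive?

Highest competing bid: €2,640.
Collector S's bid €1,465 is not the highest, so Collector S loses, pays nothing, and earns zero payoff.

Collector S's payoff: €0.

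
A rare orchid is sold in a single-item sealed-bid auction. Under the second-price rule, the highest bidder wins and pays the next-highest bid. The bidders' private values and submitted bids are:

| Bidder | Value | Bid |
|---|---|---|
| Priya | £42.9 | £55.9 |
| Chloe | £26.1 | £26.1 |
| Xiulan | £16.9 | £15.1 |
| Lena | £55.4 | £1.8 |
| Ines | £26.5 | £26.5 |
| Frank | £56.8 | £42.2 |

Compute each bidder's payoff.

Ranking the bids: Priya £55.9 > Frank £42.2 > Ines £26.5 > Chloe £26.1 > Xiulan £15.1 > Lena £1.8.
Priya has the top bid and wins; the price is the second-highest bid, £42.2.
Priya's payoff = £42.9 − £42.2 = £0.7. All other bidders lose, so their payoff is 0.

Priya £0.7, Chloe £0.0, Xiulan £0.0, Lena £0.0, Ines £0.0, Frank £0.0.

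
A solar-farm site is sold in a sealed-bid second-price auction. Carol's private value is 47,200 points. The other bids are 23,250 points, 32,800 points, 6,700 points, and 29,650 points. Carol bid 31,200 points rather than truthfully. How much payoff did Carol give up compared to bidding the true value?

The highest competing bid is 32,800 points.
Bidding truthfully at 47,200 points: Carol has the top bid, wins, and pays the second-highest bid 32,800 points. Payoff = 47,200 points − 32,800 points = 14,400 points.
Bidding 31,200 points: the top bid is 32,800 points (a rival), so Carol loses. Payoff = 0 points.
Regret = truthful payoff − actual payoff = 14,400 points − 0 points = 14,400 points.

Payoff forgone: 14,400 points.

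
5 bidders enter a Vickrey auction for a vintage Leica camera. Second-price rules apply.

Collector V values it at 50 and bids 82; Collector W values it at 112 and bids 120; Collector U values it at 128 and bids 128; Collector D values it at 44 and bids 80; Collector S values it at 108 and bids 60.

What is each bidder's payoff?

Collector V 0, Collector W 0, Collector U 8, Collector D 0, Collector S 0.

Bids in descending order: Collector U 128, then Collector W 120, then Collector V 82, then Collector D 80, then Collector S 60.
Collector U has the top bid and wins; the price is the second-highest bid, 120.
Collector U's payoff = 128 − 120 = 8. All other bidders lose, so their payoff is 0.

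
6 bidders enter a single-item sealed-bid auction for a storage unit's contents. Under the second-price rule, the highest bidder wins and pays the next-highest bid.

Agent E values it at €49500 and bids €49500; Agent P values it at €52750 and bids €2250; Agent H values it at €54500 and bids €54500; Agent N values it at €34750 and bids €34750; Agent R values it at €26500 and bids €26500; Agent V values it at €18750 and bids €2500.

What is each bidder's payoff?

Sorted high to low: Agent H €54500, then Agent E €49500, then Agent N €34750, then Agent R €26500, then Agent V €2500, then Agent P €2250.
Agent H has the top bid and wins; the price is the second-highest bid, €49500.
Agent H's payoff = €54500 − €49500 = €5000. All other bidders lose, so their payoff is 0.

Agent E €0, Agent P €0, Agent H €5000, Agent N €0, Agent R €0, Agent V €0.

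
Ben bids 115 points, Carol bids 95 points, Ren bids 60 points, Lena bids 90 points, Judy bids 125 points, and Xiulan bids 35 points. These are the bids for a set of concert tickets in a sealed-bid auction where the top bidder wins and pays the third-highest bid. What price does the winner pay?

Sorted high to low: Judy 125 points; Ben 115 points; Carol 95 points; Lena 90 points; Ren 60 points; Xiulan 35 points.
Judy is the highest bidder, so Judy wins.
Under the third-price rule, the price is the third-highest bid: 95 points.

The winner pays 95 points.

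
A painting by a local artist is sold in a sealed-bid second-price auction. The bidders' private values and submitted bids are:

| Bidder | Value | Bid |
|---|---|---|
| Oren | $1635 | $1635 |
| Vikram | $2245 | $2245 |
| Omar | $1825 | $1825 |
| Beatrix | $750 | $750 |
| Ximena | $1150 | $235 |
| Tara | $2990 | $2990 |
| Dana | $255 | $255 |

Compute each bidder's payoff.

Payoffs: Oren $0, Vikram $0, Omar $0, Beatrix $0, Ximena $0, Tara $745, Dana $0.

Sorted high to low: Tara $2990; Vikram $2245; Omar $1825; Oren $1635; Beatrix $750; Dana $255; Ximena $235.
Tara has the top bid and wins; the price is the second-highest bid, $2245.
Tara's payoff = $2990 − $2245 = $745. All other bidders lose, so their payoff is 0.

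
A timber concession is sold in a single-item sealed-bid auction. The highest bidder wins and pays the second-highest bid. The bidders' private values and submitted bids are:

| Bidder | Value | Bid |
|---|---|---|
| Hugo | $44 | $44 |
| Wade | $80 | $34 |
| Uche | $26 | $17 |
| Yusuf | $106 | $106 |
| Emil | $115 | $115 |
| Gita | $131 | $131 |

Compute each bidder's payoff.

Ordered from highest: Gita $131, then Emil $115, then Yusuf $106, then Hugo $44, then Wade $34, then Uche $17.
Gita has the top bid and wins; the price is the second-highest bid, $115.
Gita's payoff = $131 − $115 = $16. All other bidders lose, so their payoff is 0.

Hugo $0, Wade $0, Uche $0, Yusuf $0, Emil $0, Gita $16.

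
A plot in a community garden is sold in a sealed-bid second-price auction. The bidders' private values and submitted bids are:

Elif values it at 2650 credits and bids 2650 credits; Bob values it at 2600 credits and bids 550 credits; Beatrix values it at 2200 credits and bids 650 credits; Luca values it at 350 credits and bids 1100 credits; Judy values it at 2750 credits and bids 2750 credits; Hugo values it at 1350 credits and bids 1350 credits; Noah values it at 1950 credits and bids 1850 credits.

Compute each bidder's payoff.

Elif 0 credits, Bob 0 credits, Beatrix 0 credits, Luca 0 credits, Judy 100 credits, Hugo 0 credits, Noah 0 credits.

Sorted high to low: Judy 2750 credits; Elif 2650 credits; Noah 1850 credits; Hugo 1350 credits; Luca 1100 credits; Beatrix 650 credits; Bob 550 credits.
Judy has the top bid and wins; the price is the second-highest bid, 2650 credits.
Judy's payoff = 2750 credits − 2650 credits = 100 credits. All other bidders lose, so their payoff is 0.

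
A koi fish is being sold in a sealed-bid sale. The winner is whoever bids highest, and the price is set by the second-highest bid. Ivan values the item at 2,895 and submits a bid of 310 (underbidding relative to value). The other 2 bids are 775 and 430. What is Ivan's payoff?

Payoff = 0.

Highest competing bid: 775.
Ivan's bid 310 is not the highest, so Ivan loses, pays nothing, and earns zero payoff.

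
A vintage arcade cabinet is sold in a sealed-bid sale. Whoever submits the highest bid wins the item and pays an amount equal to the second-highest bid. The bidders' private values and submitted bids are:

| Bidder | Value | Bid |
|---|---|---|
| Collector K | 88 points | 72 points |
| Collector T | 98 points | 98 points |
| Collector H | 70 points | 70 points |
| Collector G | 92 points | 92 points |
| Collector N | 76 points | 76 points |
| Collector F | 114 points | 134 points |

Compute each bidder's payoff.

Ordered from highest: Collector F 134 points, then Collector T 98 points, then Collector G 92 points, then Collector N 76 points, then Collector K 72 points, then Collector H 70 points.
Collector F has the top bid and wins; the price is the second-highest bid, 98 points.
Collector F's payoff = 114 points − 98 points = 16 points. All other bidders lose, so their payoff is 0.

Payoffs: Collector K 0 points, Collector T 0 points, Collector H 0 points, Collector G 0 points, Collector N 0 points, Collector F 16 points.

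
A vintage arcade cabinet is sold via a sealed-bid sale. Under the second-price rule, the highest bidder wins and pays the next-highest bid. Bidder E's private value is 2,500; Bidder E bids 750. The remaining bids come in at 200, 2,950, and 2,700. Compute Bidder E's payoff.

Highest competing bid: 2,950.
Bidder E's bid 750 is not the highest, so Bidder E loses, pays nothing, and earns zero payoff.

0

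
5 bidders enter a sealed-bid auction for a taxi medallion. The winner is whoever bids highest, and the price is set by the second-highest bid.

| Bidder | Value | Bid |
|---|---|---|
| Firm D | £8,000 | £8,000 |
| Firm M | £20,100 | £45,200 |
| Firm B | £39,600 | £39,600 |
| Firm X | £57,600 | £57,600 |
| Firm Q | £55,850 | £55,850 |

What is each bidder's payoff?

Sorted high to low: Firm X £57,600; Firm Q £55,850; Firm M £45,200; Firm B £39,600; Firm D £8,000.
Firm X has the top bid and wins; the price is the second-highest bid, £55,850.
Firm X's payoff = £57,600 − £55,850 = £1,750. All other bidders lose, so their payoff is 0.

Payoffs: Firm D £0, Firm M £0, Firm B £0, Firm X £1,750, Firm Q £0.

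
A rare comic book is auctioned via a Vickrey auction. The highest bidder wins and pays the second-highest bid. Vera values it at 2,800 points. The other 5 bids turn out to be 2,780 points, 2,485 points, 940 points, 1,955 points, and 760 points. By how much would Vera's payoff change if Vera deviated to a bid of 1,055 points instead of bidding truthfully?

-20 points

The highest competing bid is 2,780 points.
Bidding truthfully at 2,800 points: Vera has the top bid, wins, and pays the second-highest bid 2,780 points. Payoff = 2,800 points − 2,780 points = 20 points.
Bidding 1,055 points: the top bid is 2,780 points (a rival), so Vera loses. Payoff = 0 points.
Change = 0 points − 20 points = -20 points.
This is the dominant-strategy logic: truthful bidding weakly beats any alternative.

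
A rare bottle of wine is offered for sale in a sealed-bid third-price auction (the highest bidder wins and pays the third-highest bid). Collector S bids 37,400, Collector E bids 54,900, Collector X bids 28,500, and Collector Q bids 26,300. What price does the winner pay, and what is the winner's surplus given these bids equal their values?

Price 28,500; surplus 26,400.

Ranking the bids: Collector E 54,900; Collector S 37,400; Collector X 28,500; Collector Q 26,300.
Collector E is the highest bidder, so Collector E wins.
Under the third-price rule, the price is the third-highest bid: 28,500.
Surplus = 54,900 − 28,500 = 26,400.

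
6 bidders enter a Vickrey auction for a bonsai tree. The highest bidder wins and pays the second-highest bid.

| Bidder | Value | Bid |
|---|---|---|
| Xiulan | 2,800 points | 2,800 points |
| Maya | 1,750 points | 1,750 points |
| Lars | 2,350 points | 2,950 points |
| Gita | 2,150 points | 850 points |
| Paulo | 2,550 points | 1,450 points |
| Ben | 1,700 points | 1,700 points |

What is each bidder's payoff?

Payoffs: Xiulan 0 points, Maya 0 points, Lars -450 points, Gita 0 points, Paulo 0 points, Ben 0 points.

Bids in descending order: Lars 2,950 points, then Xiulan 2,800 points, then Maya 1,750 points, then Ben 1,700 points, then Paulo 1,450 points, then Gita 850 points.
Lars has the top bid and wins; the price is the second-highest bid, 2,800 points.
Lars's payoff = 2,350 points − 2,800 points = -450 points. All other bidders lose, so their payoff is 0.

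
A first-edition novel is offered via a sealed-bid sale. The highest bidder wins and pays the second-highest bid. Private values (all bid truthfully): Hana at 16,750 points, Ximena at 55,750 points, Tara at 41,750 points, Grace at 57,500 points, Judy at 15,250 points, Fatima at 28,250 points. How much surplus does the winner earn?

1,750 points

Bids in descending order: Grace 57,500 points; Ximena 55,750 points; Tara 41,750 points; Fatima 28,250 points; Hana 16,750 points; Judy 15,250 points.
Grace wins with the top bid and pays the second-highest, 55,750 points.
Surplus = 57,500 points − 55,750 points = 1,750 points.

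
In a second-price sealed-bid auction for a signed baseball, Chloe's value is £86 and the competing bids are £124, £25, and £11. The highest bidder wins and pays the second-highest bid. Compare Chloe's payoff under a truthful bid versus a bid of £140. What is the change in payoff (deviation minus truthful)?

The highest competing bid is £124.
Bidding truthfully at £86: the top bid is £124 (a rival), so Chloe loses. Payoff = £0.
Bidding £140: Chloe has the top bid, wins, and pays the second-highest bid £124. Payoff = £86 − £124 = -£38.
Change = -£38 − £0 = -£38.
Deviating from a truthful bid can only lose payoff in a second-price auction — never gain.

Change in payoff: -£38.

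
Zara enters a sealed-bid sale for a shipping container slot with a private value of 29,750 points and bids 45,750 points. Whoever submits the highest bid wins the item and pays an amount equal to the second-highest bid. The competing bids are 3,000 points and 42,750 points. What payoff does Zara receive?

Zara's payoff: -13,000 points.

Highest competing bid: 42,750 points.
Zara's bid 45,750 points is the highest overall, so Zara wins and pays the second-highest bid, 42,750 points.
Payoff = value − price = 29,750 points − 42,750 points = -13,000 points.
Overbidding won the item at a price above value — truthful bidding would have avoided this loss.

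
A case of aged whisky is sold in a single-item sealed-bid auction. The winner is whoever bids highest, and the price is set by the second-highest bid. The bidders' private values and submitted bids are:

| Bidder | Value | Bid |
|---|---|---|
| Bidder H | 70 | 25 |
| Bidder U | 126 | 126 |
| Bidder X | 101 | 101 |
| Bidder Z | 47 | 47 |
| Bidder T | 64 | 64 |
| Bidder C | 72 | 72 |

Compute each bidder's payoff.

Payoffs: Bidder H 0, Bidder U 25, Bidder X 0, Bidder Z 0, Bidder T 0, Bidder C 0.

Ordered from highest: Bidder U 126, then Bidder X 101, then Bidder C 72, then Bidder T 64, then Bidder Z 47, then Bidder H 25.
Bidder U has the top bid and wins; the price is the second-highest bid, 101.
Bidder U's payoff = 126 − 101 = 25. All other bidders lose, so their payoff is 0.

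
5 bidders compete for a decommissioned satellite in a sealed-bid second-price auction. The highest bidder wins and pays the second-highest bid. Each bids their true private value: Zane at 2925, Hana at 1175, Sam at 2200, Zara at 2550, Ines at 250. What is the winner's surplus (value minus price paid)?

Bids in descending order: Zane 2925; Zara 2550; Sam 2200; Hana 1175; Ines 250.
Zane wins with the top bid and pays the second-highest, 2550.
Surplus = 2925 − 2550 = 375.

Winner's surplus: 375.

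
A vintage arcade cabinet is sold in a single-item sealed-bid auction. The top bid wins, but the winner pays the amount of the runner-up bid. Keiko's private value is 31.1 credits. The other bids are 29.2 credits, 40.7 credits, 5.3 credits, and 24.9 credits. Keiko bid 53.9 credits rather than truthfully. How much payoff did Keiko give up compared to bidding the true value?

Payoff forgone: 9.6 credits.

The highest competing bid is 40.7 credits.
Bidding truthfully at 31.1 credits: the top bid is 40.7 credits (a rival), so Keiko loses. Payoff = 0.0 credits.
Bidding 53.9 credits: Keiko has the top bid, wins, and pays the second-highest bid 40.7 credits. Payoff = 31.1 credits − 40.7 credits = -9.6 credits.
Regret = truthful payoff − actual payoff = 0.0 credits − -9.6 credits = 9.6 credits.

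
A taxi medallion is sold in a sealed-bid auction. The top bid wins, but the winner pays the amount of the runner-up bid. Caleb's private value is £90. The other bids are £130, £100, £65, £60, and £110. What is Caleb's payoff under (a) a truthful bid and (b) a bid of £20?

Truthful: £0; alternative: £0.

The highest competing bid is £130.
Bidding truthfully at £90: the top bid is £130 (a rival), so Caleb loses. Payoff = £0.
Bidding £20: the top bid is £130 (a rival), so Caleb loses. Payoff = £0.
The bid only affects whether you win, not the price — here both bids land on the same side of the top rival bid, so the deviation is payoff-neutral.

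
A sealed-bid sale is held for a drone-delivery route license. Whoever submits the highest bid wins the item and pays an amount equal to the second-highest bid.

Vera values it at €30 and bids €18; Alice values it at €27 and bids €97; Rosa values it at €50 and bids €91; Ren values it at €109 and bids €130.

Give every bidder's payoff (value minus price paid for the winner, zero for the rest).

Ranking the bids: Ren €130; Alice €97; Rosa €91; Vera €18.
Ren has the top bid and wins; the price is the second-highest bid, €97.
Ren's payoff = €109 − €97 = €12. All other bidders lose, so their payoff is 0.

Payoffs: Vera €0, Alice €0, Rosa €0, Ren €12.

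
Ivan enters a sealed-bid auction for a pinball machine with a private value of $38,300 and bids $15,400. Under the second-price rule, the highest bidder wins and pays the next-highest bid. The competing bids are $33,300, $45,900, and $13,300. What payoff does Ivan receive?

Highest competing bid: $45,900.
Ivan's bid $15,400 is not the highest, so Ivan loses, pays nothing, and earns zero payoff.

Ivan's payoff: $0.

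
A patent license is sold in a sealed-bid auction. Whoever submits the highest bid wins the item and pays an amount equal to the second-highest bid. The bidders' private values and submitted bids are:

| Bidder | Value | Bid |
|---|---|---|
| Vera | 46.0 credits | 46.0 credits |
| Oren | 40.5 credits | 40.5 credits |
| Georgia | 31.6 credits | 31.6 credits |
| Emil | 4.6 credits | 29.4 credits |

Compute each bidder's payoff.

Ranking the bids: Vera 46.0 credits; Oren 40.5 credits; Georgia 31.6 credits; Emil 29.4 credits.
Vera has the top bid and wins; the price is the second-highest bid, 40.5 credits.
Vera's payoff = 46.0 credits − 40.5 credits = 5.5 credits. All other bidders lose, so their payoff is 0.

Vera 5.5 credits, Oren 0.0 credits, Georgia 0.0 credits, Emil 0.0 credits.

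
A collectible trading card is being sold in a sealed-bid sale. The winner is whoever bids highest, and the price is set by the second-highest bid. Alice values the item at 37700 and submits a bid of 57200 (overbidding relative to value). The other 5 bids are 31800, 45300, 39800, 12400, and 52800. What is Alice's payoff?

Payoff = -15100.

Highest competing bid: 52800.
Alice's bid 57200 is the highest overall, so Alice wins and pays the second-highest bid, 52800.
Payoff = value − price = 37700 − 52800 = -15100.
Overbidding won the item at a price above value — truthful bidding would have avoided this loss.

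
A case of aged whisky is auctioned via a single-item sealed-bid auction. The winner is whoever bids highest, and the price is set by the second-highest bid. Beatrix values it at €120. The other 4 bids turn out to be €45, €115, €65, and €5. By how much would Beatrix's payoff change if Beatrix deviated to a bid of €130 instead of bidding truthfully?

€0

The highest competing bid is €115.
Bidding truthfully at €120: Beatrix has the top bid, wins, and pays the second-highest bid €115. Payoff = €120 − €115 = €5.
Bidding €130: Beatrix has the top bid, wins, and pays the second-highest bid €115. Payoff = €120 − €115 = €5.
Change = €5 − €5 = €0.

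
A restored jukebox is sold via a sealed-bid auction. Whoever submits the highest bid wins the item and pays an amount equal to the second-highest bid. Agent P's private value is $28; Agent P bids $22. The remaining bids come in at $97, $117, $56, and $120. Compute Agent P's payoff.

Highest competing bid: $120.
Agent P's bid $22 is not the highest, so Agent P loses, pays nothing, and earns zero payoff.

Payoff = $0.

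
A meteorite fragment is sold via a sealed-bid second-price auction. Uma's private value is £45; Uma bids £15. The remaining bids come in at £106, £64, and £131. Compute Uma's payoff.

Highest competing bid: £131.
Uma's bid £15 is not the highest, so Uma loses, pays nothing, and earns zero payoff.

Payoff = £0.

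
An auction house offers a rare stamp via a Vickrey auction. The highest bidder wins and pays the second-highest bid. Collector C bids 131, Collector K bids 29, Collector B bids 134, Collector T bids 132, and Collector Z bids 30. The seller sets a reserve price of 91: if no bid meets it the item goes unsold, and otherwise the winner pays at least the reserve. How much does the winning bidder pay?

Bids in descending order: Collector B 134, then Collector T 132, then Collector C 131, then Collector Z 30, then Collector K 29.
Collector B has the highest bid, so Collector B wins.
The second-highest bid is 132, which exceeds the reserve, so that sets the price.

The winner pays 132.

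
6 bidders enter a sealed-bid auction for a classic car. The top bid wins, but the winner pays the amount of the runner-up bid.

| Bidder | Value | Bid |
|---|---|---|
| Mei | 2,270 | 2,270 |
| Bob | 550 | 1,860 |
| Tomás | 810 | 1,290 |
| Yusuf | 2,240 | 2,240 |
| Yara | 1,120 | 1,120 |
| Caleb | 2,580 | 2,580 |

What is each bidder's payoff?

Sorted high to low: Caleb 2,580 > Mei 2,270 > Yusuf 2,240 > Bob 1,860 > Tomás 1,290 > Yara 1,120.
Caleb has the top bid and wins; the price is the second-highest bid, 2,270.
Caleb's payoff = 2,580 − 2,270 = 310. All other bidders lose, so their payoff is 0.

Payoffs: Mei 0, Bob 0, Tomás 0, Yusuf 0, Yara 0, Caleb 310.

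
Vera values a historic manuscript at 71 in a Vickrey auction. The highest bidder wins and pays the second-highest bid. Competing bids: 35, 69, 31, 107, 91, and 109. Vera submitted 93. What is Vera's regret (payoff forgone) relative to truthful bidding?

0

The highest competing bid is 109.
Bidding truthfully at 71: the top bid is 109 (a rival), so Vera loses. Payoff = 0.
Bidding 93: the top bid is 109 (a rival), so Vera loses. Payoff = 0.
Regret = truthful payoff − actual payoff = 0 − 0 = 0.
The bid only affects whether you win, not the price — here both bids land on the same side of the top rival bid, so the deviation is payoff-neutral.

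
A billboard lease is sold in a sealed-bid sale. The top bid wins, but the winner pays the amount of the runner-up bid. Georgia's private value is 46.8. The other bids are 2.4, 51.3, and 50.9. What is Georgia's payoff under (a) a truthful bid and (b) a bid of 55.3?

The highest competing bid is 51.3.
Bidding truthfully at 46.8: the top bid is 51.3 (a rival), so Georgia loses. Payoff = 0.0.
Bidding 55.3: Georgia has the top bid, wins, and pays the second-highest bid 51.3. Payoff = 46.8 − 51.3 = -4.5.

(a) 0.0  (b) -4.5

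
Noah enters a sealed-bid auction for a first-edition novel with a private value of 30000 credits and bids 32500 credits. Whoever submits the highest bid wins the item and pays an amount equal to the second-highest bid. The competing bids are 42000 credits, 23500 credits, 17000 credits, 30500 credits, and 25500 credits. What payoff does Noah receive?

Noah's payoff: 0 credits.

Highest competing bid: 42000 credits.
Noah's bid 32500 credits is not the highest, so Noah loses, pays nothing, and earns zero payoff.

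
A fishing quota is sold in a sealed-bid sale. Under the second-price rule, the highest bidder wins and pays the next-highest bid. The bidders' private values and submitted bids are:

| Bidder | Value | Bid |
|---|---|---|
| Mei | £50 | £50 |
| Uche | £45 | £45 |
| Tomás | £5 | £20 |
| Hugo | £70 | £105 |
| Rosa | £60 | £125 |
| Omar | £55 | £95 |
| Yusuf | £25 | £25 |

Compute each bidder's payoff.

Mei £0, Uche £0, Tomás £0, Hugo £0, Rosa -£45, Omar £0, Yusuf £0.

Ordered from highest: Rosa £125; Hugo £105; Omar £95; Mei £50; Uche £45; Yusuf £25; Tomás £20.
Rosa has the top bid and wins; the price is the second-highest bid, £105.
Rosa's payoff = £60 − £105 = -£45. All other bidders lose, so their payoff is 0.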